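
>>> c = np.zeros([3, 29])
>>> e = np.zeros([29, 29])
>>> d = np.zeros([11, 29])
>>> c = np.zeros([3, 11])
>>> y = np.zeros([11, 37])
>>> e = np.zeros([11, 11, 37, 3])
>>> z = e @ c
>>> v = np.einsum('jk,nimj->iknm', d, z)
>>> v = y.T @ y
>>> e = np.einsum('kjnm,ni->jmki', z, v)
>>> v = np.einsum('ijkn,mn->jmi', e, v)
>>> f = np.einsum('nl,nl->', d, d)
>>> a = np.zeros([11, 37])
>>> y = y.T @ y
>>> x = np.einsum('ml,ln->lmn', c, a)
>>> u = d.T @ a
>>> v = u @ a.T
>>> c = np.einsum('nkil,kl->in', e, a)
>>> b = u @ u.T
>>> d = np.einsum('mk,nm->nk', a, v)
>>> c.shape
(11, 11)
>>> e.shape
(11, 11, 11, 37)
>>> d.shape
(29, 37)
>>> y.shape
(37, 37)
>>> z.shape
(11, 11, 37, 11)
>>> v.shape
(29, 11)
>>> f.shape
()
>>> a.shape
(11, 37)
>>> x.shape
(11, 3, 37)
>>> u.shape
(29, 37)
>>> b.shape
(29, 29)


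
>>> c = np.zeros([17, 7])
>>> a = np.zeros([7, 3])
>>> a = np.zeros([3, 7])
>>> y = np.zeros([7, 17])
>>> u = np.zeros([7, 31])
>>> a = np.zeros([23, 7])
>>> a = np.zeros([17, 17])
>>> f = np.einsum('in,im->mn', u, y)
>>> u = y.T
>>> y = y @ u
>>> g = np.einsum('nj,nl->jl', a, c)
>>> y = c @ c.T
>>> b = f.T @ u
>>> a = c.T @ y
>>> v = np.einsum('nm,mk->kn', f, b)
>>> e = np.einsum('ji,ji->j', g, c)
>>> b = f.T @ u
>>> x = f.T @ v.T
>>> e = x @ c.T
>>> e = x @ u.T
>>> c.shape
(17, 7)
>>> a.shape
(7, 17)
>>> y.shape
(17, 17)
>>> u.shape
(17, 7)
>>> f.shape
(17, 31)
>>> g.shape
(17, 7)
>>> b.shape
(31, 7)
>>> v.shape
(7, 17)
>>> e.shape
(31, 17)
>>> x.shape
(31, 7)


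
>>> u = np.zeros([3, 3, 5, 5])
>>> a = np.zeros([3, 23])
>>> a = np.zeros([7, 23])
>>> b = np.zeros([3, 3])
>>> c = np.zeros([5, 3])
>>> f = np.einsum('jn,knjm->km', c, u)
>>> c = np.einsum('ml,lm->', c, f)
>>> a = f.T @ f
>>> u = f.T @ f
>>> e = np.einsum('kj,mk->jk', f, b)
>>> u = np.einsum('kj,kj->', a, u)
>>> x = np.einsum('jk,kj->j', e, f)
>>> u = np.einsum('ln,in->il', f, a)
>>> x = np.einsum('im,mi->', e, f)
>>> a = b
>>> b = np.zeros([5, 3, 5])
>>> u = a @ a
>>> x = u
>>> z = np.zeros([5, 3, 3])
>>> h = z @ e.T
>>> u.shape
(3, 3)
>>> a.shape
(3, 3)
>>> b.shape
(5, 3, 5)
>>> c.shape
()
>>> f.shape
(3, 5)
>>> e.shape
(5, 3)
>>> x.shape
(3, 3)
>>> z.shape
(5, 3, 3)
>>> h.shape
(5, 3, 5)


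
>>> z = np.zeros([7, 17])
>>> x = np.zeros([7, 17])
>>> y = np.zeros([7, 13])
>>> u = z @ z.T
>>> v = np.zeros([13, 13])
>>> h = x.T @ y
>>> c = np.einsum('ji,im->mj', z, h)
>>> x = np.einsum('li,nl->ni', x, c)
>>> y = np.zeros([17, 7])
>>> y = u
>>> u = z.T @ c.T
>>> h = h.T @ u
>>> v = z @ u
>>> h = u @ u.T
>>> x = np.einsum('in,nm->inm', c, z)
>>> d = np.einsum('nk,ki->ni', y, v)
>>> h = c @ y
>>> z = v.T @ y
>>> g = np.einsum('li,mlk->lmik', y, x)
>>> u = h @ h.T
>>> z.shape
(13, 7)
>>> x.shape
(13, 7, 17)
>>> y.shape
(7, 7)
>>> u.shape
(13, 13)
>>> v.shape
(7, 13)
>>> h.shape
(13, 7)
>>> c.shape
(13, 7)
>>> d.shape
(7, 13)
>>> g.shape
(7, 13, 7, 17)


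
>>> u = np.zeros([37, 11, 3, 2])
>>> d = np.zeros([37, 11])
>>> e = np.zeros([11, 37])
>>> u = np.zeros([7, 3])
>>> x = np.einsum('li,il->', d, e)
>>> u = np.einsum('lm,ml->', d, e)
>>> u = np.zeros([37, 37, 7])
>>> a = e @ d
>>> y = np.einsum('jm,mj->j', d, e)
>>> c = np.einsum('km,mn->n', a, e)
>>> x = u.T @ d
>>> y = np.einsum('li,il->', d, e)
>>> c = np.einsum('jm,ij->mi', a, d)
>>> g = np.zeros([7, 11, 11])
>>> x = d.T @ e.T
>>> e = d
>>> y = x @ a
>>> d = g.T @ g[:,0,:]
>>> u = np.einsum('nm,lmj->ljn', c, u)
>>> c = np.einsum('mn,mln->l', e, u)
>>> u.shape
(37, 7, 11)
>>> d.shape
(11, 11, 11)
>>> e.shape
(37, 11)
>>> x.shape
(11, 11)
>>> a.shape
(11, 11)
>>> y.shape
(11, 11)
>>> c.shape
(7,)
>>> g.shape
(7, 11, 11)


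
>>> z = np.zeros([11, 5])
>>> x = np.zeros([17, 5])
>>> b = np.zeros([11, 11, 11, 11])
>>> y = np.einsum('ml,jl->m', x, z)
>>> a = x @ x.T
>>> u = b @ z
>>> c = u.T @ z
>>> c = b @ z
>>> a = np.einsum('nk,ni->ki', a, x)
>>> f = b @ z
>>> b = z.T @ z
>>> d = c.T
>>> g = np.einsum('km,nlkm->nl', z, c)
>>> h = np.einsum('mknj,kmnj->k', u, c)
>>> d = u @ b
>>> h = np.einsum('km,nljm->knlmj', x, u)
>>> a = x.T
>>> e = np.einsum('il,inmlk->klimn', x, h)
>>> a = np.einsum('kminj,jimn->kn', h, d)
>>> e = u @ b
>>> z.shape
(11, 5)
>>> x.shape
(17, 5)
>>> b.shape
(5, 5)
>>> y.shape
(17,)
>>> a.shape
(17, 5)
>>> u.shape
(11, 11, 11, 5)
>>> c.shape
(11, 11, 11, 5)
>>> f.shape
(11, 11, 11, 5)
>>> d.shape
(11, 11, 11, 5)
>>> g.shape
(11, 11)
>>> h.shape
(17, 11, 11, 5, 11)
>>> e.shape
(11, 11, 11, 5)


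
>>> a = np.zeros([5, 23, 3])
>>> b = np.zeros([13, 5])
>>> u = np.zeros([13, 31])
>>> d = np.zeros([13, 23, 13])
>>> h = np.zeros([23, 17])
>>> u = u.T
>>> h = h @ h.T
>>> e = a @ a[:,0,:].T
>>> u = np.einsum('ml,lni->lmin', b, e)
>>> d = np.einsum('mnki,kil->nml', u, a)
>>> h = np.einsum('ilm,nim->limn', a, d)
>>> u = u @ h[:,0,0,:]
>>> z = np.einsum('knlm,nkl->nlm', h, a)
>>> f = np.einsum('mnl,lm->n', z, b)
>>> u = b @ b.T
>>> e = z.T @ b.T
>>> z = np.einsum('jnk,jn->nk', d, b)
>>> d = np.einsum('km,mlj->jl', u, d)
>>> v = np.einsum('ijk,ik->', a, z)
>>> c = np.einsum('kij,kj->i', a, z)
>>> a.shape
(5, 23, 3)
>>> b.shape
(13, 5)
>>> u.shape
(13, 13)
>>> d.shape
(3, 5)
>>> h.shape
(23, 5, 3, 13)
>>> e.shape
(13, 3, 13)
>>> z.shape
(5, 3)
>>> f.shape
(3,)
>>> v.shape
()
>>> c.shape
(23,)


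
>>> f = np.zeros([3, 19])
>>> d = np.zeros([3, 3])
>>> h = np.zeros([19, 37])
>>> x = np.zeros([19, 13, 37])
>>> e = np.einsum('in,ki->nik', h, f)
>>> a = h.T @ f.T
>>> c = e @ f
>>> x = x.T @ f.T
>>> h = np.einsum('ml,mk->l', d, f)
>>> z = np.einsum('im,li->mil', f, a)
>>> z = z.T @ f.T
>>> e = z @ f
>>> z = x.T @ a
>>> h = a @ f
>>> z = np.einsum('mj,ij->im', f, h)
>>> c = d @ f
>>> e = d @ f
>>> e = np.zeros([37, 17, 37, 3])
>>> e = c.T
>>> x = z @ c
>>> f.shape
(3, 19)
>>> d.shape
(3, 3)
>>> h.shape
(37, 19)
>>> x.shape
(37, 19)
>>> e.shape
(19, 3)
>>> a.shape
(37, 3)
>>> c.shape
(3, 19)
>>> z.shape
(37, 3)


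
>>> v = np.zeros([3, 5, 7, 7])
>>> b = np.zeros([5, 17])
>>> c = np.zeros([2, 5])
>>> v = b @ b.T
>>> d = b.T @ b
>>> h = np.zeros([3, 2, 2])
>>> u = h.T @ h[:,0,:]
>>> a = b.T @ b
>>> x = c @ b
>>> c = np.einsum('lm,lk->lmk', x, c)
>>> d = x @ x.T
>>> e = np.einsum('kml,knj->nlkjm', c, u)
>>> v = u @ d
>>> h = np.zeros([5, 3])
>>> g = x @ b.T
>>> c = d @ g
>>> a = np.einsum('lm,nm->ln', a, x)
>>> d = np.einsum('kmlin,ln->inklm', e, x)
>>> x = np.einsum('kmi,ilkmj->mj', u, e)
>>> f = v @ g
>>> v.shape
(2, 2, 2)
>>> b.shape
(5, 17)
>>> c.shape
(2, 5)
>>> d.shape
(2, 17, 2, 2, 5)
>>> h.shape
(5, 3)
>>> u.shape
(2, 2, 2)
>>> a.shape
(17, 2)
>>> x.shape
(2, 17)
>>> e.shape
(2, 5, 2, 2, 17)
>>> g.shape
(2, 5)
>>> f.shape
(2, 2, 5)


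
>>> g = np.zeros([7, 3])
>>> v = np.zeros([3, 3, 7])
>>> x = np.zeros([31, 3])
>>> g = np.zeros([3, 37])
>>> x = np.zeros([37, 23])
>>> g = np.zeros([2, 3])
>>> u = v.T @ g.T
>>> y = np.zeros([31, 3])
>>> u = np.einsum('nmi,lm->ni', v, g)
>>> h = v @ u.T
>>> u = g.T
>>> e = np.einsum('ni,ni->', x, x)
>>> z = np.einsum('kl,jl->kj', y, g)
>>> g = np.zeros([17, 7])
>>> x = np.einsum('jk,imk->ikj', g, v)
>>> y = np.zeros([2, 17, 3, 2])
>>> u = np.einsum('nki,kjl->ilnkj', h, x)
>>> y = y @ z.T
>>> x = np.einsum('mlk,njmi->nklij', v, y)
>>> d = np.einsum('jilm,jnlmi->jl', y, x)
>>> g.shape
(17, 7)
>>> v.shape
(3, 3, 7)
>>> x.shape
(2, 7, 3, 31, 17)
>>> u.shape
(3, 17, 3, 3, 7)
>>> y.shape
(2, 17, 3, 31)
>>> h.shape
(3, 3, 3)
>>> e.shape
()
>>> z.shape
(31, 2)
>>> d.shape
(2, 3)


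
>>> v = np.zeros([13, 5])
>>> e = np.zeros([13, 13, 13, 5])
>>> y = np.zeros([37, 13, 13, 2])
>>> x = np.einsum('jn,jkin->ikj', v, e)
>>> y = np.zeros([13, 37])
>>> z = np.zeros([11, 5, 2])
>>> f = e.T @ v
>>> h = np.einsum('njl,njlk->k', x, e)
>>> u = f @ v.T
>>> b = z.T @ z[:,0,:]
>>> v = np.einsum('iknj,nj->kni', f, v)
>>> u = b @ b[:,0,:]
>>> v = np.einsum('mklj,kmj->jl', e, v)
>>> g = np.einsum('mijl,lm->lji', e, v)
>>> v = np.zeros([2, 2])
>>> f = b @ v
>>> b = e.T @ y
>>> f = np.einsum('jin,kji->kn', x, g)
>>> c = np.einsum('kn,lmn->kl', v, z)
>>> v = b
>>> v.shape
(5, 13, 13, 37)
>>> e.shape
(13, 13, 13, 5)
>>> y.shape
(13, 37)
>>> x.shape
(13, 13, 13)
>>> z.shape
(11, 5, 2)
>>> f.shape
(5, 13)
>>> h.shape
(5,)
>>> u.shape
(2, 5, 2)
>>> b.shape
(5, 13, 13, 37)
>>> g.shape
(5, 13, 13)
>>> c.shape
(2, 11)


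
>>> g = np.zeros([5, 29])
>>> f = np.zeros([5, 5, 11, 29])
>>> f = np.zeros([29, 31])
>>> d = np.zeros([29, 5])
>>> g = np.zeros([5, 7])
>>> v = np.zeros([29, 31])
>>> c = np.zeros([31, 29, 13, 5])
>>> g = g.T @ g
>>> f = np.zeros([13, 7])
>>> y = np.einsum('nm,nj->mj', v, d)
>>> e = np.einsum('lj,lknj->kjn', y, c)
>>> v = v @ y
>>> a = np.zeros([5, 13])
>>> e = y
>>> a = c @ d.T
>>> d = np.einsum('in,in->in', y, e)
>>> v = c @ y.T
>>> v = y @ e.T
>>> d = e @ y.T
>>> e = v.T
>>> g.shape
(7, 7)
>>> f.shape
(13, 7)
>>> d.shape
(31, 31)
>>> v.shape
(31, 31)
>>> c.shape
(31, 29, 13, 5)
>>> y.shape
(31, 5)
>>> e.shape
(31, 31)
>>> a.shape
(31, 29, 13, 29)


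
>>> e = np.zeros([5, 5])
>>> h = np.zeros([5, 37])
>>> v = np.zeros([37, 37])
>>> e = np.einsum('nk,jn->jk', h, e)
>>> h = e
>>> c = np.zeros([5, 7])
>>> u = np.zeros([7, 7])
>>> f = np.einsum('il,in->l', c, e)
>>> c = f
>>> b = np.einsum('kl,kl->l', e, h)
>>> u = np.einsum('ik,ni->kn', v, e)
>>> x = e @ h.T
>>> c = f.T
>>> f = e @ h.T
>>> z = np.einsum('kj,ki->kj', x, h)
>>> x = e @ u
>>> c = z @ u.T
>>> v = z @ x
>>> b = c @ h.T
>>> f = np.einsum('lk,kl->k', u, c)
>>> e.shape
(5, 37)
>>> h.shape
(5, 37)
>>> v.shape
(5, 5)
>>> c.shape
(5, 37)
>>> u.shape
(37, 5)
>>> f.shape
(5,)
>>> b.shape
(5, 5)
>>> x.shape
(5, 5)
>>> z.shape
(5, 5)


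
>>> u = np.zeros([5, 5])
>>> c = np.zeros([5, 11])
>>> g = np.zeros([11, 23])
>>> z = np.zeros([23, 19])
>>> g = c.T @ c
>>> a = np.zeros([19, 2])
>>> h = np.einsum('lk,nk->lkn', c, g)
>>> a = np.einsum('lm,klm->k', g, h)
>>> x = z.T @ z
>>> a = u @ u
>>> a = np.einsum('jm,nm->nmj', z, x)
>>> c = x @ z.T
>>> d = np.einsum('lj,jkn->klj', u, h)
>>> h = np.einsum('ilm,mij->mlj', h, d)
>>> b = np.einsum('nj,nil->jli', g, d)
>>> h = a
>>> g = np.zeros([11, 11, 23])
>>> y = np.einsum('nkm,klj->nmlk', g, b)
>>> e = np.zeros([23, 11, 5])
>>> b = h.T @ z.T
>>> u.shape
(5, 5)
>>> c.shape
(19, 23)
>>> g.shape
(11, 11, 23)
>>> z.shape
(23, 19)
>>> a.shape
(19, 19, 23)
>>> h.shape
(19, 19, 23)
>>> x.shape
(19, 19)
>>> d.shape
(11, 5, 5)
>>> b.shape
(23, 19, 23)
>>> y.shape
(11, 23, 5, 11)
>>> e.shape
(23, 11, 5)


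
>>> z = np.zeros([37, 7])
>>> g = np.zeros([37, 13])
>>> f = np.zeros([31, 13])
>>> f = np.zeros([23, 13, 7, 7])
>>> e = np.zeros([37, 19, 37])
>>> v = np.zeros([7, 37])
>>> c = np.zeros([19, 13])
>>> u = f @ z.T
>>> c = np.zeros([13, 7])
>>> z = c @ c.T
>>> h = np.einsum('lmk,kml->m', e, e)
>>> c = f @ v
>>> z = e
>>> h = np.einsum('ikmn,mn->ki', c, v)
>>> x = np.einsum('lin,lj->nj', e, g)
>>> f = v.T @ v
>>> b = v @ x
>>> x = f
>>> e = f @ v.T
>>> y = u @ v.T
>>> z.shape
(37, 19, 37)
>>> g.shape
(37, 13)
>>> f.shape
(37, 37)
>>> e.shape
(37, 7)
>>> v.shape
(7, 37)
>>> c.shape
(23, 13, 7, 37)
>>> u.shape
(23, 13, 7, 37)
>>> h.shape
(13, 23)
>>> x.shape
(37, 37)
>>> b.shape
(7, 13)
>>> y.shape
(23, 13, 7, 7)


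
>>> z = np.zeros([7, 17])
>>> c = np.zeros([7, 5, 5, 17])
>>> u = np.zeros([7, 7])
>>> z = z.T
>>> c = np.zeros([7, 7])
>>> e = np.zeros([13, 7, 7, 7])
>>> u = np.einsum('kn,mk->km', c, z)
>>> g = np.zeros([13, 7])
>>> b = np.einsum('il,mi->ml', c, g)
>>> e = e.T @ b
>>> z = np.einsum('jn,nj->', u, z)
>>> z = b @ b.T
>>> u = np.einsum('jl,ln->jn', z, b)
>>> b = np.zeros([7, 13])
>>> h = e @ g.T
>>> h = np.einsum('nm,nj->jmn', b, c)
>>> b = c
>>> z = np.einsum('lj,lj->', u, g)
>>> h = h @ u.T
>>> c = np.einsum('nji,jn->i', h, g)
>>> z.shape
()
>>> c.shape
(13,)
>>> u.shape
(13, 7)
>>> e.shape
(7, 7, 7, 7)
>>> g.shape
(13, 7)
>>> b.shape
(7, 7)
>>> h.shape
(7, 13, 13)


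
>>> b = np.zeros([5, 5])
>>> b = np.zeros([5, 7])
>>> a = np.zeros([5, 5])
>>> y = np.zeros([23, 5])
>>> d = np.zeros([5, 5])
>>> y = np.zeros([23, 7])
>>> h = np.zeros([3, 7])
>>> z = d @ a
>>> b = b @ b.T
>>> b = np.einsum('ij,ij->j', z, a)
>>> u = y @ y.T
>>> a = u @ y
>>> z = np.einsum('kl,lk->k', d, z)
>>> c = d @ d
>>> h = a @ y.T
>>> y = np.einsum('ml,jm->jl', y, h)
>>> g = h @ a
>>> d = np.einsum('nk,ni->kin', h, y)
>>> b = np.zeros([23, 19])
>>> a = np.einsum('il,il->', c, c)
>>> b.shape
(23, 19)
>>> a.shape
()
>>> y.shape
(23, 7)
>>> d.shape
(23, 7, 23)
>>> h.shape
(23, 23)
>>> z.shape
(5,)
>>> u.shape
(23, 23)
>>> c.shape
(5, 5)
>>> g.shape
(23, 7)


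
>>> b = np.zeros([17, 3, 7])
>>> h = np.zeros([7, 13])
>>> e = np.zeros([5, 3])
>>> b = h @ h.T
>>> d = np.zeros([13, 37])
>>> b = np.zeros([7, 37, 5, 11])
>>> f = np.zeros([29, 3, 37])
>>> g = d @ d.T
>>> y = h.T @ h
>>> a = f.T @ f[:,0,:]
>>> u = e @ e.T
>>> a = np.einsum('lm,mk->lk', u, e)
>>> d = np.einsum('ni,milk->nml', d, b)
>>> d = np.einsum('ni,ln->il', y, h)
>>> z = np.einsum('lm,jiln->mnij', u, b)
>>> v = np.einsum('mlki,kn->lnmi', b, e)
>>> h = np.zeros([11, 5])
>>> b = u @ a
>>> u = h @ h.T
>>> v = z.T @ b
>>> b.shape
(5, 3)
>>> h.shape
(11, 5)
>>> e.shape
(5, 3)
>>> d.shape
(13, 7)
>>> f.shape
(29, 3, 37)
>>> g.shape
(13, 13)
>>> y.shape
(13, 13)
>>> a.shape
(5, 3)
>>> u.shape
(11, 11)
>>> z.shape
(5, 11, 37, 7)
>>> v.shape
(7, 37, 11, 3)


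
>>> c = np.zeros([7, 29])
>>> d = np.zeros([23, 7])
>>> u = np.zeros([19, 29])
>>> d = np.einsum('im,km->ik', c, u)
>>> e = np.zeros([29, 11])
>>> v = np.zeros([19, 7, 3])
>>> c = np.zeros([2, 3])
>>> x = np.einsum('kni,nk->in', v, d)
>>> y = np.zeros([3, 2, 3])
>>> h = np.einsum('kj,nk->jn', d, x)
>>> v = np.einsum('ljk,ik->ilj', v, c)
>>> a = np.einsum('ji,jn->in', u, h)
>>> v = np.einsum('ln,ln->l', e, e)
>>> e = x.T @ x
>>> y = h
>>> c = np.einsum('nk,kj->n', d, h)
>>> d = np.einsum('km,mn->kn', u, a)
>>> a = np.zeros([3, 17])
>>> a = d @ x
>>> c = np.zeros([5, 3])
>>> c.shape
(5, 3)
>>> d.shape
(19, 3)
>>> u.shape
(19, 29)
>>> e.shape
(7, 7)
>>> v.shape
(29,)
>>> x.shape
(3, 7)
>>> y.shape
(19, 3)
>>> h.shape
(19, 3)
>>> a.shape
(19, 7)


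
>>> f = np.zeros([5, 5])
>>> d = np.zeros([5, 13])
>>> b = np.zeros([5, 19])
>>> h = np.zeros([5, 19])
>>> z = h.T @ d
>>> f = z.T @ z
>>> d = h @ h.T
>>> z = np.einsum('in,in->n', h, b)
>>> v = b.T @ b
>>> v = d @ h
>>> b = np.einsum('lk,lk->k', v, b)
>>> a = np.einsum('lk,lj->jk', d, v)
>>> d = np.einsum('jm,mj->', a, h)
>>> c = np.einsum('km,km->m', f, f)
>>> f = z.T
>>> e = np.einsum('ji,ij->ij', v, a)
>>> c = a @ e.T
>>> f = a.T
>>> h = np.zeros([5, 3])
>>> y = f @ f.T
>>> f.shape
(5, 19)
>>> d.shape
()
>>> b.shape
(19,)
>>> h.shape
(5, 3)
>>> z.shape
(19,)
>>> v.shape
(5, 19)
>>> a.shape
(19, 5)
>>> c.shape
(19, 19)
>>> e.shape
(19, 5)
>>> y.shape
(5, 5)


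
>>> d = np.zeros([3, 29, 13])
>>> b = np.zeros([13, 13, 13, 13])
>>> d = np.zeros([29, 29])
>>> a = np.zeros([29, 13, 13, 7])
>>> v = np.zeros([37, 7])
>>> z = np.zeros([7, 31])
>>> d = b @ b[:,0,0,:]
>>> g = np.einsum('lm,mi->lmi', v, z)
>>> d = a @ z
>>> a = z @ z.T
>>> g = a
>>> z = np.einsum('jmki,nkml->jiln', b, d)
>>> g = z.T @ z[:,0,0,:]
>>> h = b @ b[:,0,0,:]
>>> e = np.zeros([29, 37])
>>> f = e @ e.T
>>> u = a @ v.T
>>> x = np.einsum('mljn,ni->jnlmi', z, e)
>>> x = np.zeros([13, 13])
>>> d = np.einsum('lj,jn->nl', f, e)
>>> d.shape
(37, 29)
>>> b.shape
(13, 13, 13, 13)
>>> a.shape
(7, 7)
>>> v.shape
(37, 7)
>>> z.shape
(13, 13, 31, 29)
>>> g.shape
(29, 31, 13, 29)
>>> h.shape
(13, 13, 13, 13)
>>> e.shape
(29, 37)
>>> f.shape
(29, 29)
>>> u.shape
(7, 37)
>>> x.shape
(13, 13)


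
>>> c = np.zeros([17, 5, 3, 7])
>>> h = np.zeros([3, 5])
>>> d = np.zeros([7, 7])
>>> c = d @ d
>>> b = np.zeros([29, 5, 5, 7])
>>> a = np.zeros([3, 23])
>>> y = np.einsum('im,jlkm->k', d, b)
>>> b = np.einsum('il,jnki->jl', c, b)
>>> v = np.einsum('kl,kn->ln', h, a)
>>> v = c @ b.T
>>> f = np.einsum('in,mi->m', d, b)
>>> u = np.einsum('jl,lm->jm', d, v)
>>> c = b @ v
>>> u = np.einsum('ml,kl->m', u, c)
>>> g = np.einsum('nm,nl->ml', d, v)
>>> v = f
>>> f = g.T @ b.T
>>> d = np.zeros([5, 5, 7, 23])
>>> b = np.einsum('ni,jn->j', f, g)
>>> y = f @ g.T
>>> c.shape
(29, 29)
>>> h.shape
(3, 5)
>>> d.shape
(5, 5, 7, 23)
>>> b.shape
(7,)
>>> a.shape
(3, 23)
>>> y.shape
(29, 7)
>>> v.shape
(29,)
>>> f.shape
(29, 29)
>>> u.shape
(7,)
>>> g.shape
(7, 29)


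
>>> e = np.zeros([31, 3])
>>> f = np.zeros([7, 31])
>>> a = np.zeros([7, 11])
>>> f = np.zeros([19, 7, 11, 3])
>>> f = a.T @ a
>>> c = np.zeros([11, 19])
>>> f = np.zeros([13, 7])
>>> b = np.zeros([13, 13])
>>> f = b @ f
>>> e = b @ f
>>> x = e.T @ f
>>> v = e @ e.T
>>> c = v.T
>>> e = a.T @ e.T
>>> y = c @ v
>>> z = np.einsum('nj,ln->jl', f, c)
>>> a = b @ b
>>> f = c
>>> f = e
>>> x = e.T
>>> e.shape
(11, 13)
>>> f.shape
(11, 13)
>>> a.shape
(13, 13)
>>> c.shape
(13, 13)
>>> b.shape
(13, 13)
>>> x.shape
(13, 11)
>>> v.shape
(13, 13)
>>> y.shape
(13, 13)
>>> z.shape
(7, 13)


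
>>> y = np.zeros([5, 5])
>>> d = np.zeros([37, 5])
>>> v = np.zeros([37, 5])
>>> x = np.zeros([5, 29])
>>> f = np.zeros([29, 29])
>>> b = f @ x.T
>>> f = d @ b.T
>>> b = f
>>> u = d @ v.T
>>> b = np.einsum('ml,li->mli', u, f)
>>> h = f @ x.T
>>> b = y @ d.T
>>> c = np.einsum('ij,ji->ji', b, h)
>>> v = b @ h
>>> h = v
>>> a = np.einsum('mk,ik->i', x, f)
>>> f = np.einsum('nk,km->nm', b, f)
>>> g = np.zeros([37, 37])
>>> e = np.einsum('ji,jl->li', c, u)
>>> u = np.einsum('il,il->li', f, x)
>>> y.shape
(5, 5)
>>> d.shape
(37, 5)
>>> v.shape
(5, 5)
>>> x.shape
(5, 29)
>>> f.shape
(5, 29)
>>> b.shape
(5, 37)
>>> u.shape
(29, 5)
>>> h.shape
(5, 5)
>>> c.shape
(37, 5)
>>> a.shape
(37,)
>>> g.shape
(37, 37)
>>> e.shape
(37, 5)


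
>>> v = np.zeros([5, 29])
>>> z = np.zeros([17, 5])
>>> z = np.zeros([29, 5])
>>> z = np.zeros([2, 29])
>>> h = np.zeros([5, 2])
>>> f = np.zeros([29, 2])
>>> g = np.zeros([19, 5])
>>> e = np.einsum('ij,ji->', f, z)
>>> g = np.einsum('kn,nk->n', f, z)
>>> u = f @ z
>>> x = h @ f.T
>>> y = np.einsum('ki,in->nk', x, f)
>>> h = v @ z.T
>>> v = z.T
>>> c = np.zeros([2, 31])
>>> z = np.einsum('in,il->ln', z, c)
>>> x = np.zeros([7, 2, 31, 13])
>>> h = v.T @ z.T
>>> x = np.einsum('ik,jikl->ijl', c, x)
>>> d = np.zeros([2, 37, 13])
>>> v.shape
(29, 2)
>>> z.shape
(31, 29)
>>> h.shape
(2, 31)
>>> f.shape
(29, 2)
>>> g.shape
(2,)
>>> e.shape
()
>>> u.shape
(29, 29)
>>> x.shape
(2, 7, 13)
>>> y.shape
(2, 5)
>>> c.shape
(2, 31)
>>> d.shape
(2, 37, 13)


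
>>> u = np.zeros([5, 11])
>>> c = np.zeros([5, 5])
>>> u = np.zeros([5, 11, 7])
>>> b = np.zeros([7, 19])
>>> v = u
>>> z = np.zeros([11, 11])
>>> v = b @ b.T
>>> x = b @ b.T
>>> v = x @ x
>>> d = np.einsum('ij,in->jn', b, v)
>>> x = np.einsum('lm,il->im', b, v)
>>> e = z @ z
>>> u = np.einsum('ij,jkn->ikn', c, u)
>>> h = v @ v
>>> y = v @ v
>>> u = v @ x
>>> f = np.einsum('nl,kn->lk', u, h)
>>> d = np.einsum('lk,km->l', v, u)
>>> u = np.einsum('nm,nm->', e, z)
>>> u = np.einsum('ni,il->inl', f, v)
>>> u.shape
(7, 19, 7)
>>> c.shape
(5, 5)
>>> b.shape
(7, 19)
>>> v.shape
(7, 7)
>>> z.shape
(11, 11)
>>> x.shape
(7, 19)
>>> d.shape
(7,)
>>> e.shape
(11, 11)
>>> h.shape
(7, 7)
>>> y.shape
(7, 7)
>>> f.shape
(19, 7)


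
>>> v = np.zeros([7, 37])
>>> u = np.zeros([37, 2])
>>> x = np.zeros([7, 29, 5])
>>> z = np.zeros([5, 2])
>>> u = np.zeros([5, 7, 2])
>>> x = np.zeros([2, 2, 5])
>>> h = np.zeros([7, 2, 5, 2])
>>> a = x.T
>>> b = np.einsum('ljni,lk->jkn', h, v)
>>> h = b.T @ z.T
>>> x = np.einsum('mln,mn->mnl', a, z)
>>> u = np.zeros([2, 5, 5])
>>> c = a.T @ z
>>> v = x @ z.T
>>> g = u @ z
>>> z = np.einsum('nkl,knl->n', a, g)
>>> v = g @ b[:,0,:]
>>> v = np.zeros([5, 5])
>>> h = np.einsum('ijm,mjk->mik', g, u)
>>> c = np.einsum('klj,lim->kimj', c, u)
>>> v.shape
(5, 5)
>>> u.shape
(2, 5, 5)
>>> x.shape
(5, 2, 2)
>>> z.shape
(5,)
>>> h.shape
(2, 2, 5)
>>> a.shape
(5, 2, 2)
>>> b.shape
(2, 37, 5)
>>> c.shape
(2, 5, 5, 2)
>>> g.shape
(2, 5, 2)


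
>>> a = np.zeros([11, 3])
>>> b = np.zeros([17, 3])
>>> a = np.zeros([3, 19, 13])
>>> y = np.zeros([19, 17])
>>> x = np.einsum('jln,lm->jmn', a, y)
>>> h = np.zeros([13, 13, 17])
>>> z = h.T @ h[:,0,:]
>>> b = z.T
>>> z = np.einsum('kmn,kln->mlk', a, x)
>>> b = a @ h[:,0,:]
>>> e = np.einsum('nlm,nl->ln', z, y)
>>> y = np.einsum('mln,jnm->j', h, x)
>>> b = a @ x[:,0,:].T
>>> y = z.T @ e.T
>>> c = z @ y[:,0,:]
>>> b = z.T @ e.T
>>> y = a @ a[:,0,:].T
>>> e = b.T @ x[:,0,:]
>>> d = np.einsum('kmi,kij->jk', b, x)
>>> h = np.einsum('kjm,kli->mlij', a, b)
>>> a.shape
(3, 19, 13)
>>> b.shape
(3, 17, 17)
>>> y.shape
(3, 19, 3)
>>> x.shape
(3, 17, 13)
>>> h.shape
(13, 17, 17, 19)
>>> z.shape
(19, 17, 3)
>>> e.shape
(17, 17, 13)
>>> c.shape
(19, 17, 17)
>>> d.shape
(13, 3)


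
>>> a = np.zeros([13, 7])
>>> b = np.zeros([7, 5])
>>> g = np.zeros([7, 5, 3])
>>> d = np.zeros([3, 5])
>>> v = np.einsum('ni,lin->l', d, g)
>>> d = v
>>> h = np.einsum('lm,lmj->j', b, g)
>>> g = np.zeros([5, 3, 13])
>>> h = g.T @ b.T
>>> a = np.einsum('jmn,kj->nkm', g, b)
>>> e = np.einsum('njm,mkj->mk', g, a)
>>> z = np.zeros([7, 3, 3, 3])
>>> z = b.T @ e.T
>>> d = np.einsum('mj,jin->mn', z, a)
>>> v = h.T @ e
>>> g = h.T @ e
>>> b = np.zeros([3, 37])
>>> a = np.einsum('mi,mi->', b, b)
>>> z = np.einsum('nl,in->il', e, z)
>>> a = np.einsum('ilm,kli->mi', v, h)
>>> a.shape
(7, 7)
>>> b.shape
(3, 37)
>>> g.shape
(7, 3, 7)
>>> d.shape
(5, 3)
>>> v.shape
(7, 3, 7)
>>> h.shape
(13, 3, 7)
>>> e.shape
(13, 7)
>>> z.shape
(5, 7)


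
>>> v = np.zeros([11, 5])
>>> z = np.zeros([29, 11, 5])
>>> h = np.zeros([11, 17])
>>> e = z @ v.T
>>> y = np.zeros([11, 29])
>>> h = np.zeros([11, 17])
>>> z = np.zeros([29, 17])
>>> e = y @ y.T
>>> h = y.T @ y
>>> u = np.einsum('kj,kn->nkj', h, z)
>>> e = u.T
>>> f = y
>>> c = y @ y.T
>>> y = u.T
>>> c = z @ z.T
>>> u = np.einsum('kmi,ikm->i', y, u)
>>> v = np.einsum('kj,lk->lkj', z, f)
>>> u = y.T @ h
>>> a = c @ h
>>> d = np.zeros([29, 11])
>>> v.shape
(11, 29, 17)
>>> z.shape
(29, 17)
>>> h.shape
(29, 29)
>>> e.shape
(29, 29, 17)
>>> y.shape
(29, 29, 17)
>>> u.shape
(17, 29, 29)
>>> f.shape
(11, 29)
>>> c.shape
(29, 29)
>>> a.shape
(29, 29)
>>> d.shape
(29, 11)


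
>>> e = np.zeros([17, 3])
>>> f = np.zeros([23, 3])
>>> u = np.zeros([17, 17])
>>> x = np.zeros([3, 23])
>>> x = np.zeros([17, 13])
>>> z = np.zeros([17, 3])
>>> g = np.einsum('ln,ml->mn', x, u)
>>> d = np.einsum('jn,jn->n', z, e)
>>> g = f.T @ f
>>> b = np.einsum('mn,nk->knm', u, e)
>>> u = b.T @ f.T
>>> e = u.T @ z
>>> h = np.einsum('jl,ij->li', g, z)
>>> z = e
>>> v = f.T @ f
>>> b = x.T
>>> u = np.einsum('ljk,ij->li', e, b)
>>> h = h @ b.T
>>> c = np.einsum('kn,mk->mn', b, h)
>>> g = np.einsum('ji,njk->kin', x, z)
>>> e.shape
(23, 17, 3)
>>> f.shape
(23, 3)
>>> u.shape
(23, 13)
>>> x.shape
(17, 13)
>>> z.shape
(23, 17, 3)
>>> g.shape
(3, 13, 23)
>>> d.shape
(3,)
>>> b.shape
(13, 17)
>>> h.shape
(3, 13)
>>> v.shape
(3, 3)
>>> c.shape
(3, 17)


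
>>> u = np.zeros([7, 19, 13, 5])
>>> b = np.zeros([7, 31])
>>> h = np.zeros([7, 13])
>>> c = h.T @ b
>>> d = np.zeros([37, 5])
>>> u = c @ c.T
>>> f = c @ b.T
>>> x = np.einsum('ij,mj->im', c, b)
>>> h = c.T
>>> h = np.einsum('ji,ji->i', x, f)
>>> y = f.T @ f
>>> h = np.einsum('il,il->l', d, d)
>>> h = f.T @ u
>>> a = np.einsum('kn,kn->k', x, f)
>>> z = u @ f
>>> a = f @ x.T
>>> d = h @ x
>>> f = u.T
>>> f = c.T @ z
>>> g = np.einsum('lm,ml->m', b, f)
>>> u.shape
(13, 13)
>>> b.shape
(7, 31)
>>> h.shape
(7, 13)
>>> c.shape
(13, 31)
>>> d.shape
(7, 7)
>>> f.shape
(31, 7)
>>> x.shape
(13, 7)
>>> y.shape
(7, 7)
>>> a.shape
(13, 13)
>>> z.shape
(13, 7)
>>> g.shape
(31,)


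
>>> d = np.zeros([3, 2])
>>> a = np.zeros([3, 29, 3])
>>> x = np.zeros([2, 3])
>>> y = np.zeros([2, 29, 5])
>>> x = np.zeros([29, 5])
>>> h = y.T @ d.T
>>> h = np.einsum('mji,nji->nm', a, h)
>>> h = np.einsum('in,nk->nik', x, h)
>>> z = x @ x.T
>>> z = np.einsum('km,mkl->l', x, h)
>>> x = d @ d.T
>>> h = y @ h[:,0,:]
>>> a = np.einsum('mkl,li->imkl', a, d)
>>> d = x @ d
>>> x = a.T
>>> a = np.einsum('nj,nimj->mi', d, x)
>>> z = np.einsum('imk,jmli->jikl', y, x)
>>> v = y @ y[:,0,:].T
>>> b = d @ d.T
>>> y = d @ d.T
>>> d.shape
(3, 2)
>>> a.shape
(3, 29)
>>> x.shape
(3, 29, 3, 2)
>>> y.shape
(3, 3)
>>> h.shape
(2, 29, 3)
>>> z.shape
(3, 2, 5, 3)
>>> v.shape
(2, 29, 2)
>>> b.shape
(3, 3)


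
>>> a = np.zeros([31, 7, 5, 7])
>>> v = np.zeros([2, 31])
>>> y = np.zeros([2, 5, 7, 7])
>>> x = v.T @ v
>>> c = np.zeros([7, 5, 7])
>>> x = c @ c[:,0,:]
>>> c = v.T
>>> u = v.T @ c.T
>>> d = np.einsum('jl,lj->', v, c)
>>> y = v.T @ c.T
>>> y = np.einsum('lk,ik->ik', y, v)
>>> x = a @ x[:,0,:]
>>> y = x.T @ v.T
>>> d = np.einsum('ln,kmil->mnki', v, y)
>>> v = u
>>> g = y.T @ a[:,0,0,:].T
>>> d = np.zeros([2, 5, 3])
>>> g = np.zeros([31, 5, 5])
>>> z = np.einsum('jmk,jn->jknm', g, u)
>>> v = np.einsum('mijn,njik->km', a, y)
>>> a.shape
(31, 7, 5, 7)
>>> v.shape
(2, 31)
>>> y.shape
(7, 5, 7, 2)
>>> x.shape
(31, 7, 5, 7)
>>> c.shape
(31, 2)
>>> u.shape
(31, 31)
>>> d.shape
(2, 5, 3)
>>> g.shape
(31, 5, 5)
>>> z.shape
(31, 5, 31, 5)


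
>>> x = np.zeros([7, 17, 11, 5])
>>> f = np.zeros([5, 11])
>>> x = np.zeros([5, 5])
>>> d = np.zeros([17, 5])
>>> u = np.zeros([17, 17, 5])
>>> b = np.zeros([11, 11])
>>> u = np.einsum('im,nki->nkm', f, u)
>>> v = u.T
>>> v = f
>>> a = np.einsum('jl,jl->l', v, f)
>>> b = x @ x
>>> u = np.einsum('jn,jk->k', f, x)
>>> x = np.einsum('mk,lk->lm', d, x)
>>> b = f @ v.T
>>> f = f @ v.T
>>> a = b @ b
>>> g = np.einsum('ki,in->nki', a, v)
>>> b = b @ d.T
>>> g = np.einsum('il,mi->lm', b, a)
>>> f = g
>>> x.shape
(5, 17)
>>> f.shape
(17, 5)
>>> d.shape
(17, 5)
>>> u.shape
(5,)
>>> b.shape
(5, 17)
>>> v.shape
(5, 11)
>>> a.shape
(5, 5)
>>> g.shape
(17, 5)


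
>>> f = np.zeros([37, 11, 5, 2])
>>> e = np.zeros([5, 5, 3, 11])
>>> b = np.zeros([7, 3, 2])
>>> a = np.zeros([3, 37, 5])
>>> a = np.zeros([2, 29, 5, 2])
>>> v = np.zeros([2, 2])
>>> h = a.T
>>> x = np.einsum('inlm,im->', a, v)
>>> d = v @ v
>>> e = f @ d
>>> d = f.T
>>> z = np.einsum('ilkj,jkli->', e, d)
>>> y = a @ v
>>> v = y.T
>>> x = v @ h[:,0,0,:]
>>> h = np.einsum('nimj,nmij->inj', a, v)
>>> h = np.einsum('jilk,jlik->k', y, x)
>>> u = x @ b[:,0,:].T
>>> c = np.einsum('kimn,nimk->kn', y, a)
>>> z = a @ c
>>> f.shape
(37, 11, 5, 2)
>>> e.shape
(37, 11, 5, 2)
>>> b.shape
(7, 3, 2)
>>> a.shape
(2, 29, 5, 2)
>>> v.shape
(2, 5, 29, 2)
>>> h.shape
(2,)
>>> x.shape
(2, 5, 29, 2)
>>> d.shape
(2, 5, 11, 37)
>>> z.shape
(2, 29, 5, 2)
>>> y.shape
(2, 29, 5, 2)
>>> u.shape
(2, 5, 29, 7)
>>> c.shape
(2, 2)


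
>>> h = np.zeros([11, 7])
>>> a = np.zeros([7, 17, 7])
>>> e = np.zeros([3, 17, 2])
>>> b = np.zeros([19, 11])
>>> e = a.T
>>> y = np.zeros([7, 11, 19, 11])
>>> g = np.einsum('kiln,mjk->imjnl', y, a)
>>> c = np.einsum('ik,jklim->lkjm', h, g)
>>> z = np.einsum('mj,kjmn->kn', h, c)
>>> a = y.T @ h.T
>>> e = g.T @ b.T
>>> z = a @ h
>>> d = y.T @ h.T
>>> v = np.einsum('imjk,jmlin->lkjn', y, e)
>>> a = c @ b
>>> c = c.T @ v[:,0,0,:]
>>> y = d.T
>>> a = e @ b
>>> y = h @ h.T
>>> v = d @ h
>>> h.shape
(11, 7)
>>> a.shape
(19, 11, 17, 7, 11)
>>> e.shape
(19, 11, 17, 7, 19)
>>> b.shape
(19, 11)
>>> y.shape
(11, 11)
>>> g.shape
(11, 7, 17, 11, 19)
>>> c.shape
(19, 11, 7, 19)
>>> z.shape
(11, 19, 11, 7)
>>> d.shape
(11, 19, 11, 11)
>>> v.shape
(11, 19, 11, 7)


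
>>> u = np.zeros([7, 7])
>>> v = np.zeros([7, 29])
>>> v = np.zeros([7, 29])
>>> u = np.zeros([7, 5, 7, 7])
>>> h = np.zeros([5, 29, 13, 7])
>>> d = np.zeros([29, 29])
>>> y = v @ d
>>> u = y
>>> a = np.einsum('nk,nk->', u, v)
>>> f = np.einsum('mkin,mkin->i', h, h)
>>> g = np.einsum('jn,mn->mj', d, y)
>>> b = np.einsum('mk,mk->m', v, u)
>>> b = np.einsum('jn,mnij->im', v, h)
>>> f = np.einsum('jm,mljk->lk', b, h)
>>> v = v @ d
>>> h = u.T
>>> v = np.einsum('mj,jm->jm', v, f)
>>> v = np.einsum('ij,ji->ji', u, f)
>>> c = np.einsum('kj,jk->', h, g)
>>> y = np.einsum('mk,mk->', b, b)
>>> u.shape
(7, 29)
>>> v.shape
(29, 7)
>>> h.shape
(29, 7)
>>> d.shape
(29, 29)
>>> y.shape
()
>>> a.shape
()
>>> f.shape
(29, 7)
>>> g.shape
(7, 29)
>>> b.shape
(13, 5)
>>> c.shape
()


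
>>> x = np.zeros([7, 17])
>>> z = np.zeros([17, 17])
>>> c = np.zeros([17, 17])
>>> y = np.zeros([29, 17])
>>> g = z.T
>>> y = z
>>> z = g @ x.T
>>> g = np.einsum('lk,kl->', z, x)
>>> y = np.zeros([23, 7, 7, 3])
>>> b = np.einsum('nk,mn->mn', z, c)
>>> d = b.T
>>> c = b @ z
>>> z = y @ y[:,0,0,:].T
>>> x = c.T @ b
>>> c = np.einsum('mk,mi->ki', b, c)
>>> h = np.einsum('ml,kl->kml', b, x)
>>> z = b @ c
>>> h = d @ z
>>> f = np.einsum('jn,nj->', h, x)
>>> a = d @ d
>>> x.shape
(7, 17)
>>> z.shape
(17, 7)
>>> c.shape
(17, 7)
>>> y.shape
(23, 7, 7, 3)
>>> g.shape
()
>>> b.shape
(17, 17)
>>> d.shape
(17, 17)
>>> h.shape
(17, 7)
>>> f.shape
()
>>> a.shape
(17, 17)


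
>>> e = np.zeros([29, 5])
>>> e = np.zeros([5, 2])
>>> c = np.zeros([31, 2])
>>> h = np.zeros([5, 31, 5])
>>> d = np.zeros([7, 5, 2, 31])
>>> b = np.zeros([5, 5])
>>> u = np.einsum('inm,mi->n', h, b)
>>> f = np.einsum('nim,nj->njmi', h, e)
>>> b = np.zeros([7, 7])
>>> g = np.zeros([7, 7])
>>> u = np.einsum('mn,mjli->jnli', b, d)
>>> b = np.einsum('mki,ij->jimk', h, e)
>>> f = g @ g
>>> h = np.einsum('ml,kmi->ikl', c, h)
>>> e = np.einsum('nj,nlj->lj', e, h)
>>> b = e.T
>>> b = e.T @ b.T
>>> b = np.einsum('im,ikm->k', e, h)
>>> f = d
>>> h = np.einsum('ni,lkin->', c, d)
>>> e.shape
(5, 2)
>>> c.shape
(31, 2)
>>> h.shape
()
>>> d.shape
(7, 5, 2, 31)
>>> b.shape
(5,)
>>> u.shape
(5, 7, 2, 31)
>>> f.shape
(7, 5, 2, 31)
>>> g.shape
(7, 7)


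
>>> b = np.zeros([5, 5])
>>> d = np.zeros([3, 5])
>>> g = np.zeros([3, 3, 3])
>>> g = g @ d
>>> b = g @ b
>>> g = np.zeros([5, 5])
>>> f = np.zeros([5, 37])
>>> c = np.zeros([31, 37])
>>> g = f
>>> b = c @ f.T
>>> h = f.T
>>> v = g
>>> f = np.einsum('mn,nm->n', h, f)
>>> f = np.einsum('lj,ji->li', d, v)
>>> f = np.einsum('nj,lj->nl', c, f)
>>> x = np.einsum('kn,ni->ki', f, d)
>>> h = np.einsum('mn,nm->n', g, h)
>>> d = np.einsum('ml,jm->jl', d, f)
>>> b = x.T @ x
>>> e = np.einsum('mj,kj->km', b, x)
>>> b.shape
(5, 5)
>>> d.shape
(31, 5)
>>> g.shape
(5, 37)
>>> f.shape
(31, 3)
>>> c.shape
(31, 37)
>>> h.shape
(37,)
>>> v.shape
(5, 37)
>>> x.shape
(31, 5)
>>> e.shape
(31, 5)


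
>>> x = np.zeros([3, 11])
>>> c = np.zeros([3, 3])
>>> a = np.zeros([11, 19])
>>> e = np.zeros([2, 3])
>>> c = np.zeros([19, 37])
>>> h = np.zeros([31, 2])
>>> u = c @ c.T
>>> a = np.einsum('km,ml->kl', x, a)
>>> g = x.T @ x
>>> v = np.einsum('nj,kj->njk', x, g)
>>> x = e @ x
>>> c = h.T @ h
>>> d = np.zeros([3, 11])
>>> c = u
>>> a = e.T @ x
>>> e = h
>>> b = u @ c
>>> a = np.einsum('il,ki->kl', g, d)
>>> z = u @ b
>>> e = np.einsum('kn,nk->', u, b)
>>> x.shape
(2, 11)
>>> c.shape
(19, 19)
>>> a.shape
(3, 11)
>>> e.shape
()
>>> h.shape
(31, 2)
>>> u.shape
(19, 19)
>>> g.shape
(11, 11)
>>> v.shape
(3, 11, 11)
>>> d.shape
(3, 11)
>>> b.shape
(19, 19)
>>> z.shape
(19, 19)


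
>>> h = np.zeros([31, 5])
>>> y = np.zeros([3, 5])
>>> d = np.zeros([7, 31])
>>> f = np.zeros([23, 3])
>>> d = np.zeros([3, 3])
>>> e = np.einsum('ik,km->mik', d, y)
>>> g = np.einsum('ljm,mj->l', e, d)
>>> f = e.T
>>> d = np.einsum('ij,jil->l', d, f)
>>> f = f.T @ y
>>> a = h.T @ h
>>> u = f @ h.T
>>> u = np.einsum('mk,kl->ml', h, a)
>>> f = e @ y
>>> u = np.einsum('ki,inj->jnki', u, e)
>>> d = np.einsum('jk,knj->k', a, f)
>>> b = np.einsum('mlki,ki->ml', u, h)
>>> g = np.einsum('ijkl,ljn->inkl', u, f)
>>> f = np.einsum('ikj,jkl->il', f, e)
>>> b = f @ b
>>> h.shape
(31, 5)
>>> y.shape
(3, 5)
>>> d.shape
(5,)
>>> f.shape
(5, 3)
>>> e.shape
(5, 3, 3)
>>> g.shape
(3, 5, 31, 5)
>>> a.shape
(5, 5)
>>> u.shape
(3, 3, 31, 5)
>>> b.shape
(5, 3)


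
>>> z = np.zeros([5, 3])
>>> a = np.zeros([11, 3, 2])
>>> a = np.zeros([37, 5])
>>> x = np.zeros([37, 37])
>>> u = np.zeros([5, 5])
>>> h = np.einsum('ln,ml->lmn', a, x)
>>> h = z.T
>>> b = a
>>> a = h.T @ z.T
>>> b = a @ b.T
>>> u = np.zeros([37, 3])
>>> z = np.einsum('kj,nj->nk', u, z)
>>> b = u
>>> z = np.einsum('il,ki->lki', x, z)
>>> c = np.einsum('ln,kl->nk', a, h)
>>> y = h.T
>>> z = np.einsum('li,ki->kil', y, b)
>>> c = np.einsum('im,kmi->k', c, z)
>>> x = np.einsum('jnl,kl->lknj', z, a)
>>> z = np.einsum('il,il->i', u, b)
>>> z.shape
(37,)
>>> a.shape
(5, 5)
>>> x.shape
(5, 5, 3, 37)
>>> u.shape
(37, 3)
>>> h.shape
(3, 5)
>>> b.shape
(37, 3)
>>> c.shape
(37,)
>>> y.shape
(5, 3)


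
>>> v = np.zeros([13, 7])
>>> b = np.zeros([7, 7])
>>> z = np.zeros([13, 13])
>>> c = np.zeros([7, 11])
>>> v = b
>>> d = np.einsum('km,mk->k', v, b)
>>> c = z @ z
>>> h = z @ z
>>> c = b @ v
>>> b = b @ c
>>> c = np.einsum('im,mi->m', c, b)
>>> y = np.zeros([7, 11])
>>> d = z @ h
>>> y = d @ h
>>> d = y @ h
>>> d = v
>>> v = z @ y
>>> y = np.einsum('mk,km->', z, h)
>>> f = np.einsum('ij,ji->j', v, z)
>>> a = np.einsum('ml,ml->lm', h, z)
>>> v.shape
(13, 13)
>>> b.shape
(7, 7)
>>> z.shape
(13, 13)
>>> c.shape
(7,)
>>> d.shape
(7, 7)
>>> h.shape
(13, 13)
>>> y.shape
()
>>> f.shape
(13,)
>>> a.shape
(13, 13)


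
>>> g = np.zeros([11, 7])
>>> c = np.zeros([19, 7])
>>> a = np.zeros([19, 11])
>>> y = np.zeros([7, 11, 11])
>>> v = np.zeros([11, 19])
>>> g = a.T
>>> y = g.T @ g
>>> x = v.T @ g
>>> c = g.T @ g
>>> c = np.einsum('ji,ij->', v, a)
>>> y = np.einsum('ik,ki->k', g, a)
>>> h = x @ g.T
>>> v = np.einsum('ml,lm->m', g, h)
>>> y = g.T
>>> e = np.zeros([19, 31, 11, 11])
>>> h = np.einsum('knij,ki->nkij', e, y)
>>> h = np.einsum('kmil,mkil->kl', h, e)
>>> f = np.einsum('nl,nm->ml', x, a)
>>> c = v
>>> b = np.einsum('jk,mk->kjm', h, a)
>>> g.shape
(11, 19)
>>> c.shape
(11,)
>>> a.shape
(19, 11)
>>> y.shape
(19, 11)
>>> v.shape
(11,)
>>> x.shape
(19, 19)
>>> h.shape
(31, 11)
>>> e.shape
(19, 31, 11, 11)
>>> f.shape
(11, 19)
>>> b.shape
(11, 31, 19)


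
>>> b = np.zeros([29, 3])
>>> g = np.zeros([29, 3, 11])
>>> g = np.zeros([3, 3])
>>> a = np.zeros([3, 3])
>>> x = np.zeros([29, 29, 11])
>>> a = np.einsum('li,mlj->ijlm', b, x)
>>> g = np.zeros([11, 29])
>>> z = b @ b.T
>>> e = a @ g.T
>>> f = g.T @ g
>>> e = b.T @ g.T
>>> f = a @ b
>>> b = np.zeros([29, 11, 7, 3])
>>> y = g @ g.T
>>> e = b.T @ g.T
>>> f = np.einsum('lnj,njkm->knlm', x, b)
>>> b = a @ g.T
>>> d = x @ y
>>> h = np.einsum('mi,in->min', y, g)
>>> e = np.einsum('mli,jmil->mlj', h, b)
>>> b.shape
(3, 11, 29, 11)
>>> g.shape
(11, 29)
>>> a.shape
(3, 11, 29, 29)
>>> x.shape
(29, 29, 11)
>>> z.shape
(29, 29)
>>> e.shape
(11, 11, 3)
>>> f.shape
(7, 29, 29, 3)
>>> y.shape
(11, 11)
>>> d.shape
(29, 29, 11)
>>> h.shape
(11, 11, 29)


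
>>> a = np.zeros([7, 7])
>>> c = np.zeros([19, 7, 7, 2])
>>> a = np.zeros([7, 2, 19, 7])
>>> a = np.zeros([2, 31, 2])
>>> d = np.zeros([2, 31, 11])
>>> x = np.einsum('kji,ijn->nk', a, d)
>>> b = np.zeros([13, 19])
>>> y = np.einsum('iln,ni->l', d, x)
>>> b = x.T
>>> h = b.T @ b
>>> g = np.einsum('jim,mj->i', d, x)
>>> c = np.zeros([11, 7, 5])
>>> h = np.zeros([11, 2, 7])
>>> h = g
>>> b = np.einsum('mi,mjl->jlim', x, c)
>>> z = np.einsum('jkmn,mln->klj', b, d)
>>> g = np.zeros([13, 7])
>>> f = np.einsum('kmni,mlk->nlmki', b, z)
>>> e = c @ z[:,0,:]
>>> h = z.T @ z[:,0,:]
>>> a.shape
(2, 31, 2)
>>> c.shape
(11, 7, 5)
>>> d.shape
(2, 31, 11)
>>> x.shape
(11, 2)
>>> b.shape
(7, 5, 2, 11)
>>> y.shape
(31,)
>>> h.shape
(7, 31, 7)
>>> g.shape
(13, 7)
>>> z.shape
(5, 31, 7)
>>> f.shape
(2, 31, 5, 7, 11)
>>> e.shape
(11, 7, 7)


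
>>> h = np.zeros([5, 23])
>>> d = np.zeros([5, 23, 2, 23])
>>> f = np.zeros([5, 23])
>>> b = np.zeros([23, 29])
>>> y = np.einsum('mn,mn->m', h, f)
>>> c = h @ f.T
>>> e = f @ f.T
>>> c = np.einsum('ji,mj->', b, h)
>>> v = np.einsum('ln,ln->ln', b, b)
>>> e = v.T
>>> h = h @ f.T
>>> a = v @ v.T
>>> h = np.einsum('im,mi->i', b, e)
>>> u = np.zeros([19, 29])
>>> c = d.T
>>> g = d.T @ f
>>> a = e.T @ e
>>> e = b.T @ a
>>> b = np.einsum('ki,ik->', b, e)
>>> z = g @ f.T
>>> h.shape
(23,)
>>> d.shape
(5, 23, 2, 23)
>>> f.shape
(5, 23)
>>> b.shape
()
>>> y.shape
(5,)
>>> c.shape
(23, 2, 23, 5)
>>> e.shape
(29, 23)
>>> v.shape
(23, 29)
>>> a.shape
(23, 23)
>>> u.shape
(19, 29)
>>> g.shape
(23, 2, 23, 23)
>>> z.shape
(23, 2, 23, 5)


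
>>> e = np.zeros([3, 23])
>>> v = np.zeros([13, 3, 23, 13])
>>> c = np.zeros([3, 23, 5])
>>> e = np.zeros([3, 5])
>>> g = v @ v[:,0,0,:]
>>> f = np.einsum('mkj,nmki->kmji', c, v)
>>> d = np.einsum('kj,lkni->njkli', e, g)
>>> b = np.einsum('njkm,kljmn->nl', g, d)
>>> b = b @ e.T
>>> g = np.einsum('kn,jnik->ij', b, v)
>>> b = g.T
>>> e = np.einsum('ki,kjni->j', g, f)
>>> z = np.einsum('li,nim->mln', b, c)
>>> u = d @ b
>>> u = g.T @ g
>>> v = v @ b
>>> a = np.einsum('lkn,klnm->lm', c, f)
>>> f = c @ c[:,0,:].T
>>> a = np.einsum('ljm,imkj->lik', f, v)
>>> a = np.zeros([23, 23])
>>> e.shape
(3,)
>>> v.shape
(13, 3, 23, 23)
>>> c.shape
(3, 23, 5)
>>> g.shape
(23, 13)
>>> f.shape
(3, 23, 3)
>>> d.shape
(23, 5, 3, 13, 13)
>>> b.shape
(13, 23)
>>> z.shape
(5, 13, 3)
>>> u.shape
(13, 13)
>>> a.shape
(23, 23)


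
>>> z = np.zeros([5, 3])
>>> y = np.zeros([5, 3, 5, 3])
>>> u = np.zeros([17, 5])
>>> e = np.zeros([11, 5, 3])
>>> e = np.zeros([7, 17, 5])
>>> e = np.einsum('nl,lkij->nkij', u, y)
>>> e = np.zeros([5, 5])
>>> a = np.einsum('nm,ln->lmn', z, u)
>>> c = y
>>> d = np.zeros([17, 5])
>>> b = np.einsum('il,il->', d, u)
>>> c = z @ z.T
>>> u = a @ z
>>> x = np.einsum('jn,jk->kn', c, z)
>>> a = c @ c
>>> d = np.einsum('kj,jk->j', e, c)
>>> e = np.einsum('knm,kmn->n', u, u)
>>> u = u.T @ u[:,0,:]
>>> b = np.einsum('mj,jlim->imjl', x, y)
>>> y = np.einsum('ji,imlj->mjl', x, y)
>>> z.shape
(5, 3)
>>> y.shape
(3, 3, 5)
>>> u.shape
(3, 3, 3)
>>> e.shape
(3,)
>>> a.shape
(5, 5)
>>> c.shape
(5, 5)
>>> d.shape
(5,)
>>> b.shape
(5, 3, 5, 3)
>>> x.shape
(3, 5)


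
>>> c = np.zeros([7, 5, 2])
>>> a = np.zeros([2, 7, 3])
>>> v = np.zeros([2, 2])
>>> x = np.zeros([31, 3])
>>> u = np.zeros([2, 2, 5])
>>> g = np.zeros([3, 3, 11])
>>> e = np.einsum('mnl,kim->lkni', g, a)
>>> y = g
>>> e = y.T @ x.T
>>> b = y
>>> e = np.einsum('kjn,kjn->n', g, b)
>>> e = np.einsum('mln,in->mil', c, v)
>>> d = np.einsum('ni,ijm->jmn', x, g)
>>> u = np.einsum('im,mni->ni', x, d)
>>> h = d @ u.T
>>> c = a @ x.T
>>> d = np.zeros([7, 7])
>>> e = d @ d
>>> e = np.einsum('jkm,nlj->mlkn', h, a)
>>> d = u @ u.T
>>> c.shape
(2, 7, 31)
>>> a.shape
(2, 7, 3)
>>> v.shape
(2, 2)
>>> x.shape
(31, 3)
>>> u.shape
(11, 31)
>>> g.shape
(3, 3, 11)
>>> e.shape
(11, 7, 11, 2)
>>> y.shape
(3, 3, 11)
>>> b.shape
(3, 3, 11)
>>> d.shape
(11, 11)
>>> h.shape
(3, 11, 11)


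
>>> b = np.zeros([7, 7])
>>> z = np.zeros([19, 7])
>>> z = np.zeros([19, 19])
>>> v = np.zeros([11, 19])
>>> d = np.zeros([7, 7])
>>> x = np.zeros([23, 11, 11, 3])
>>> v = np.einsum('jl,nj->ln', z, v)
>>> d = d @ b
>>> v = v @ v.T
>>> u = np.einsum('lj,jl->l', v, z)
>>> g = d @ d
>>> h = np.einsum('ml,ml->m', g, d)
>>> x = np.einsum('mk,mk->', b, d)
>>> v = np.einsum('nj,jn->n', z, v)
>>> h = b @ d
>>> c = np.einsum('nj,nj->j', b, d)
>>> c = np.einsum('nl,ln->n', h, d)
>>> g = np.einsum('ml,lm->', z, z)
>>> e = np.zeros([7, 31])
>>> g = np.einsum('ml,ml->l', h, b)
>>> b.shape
(7, 7)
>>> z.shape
(19, 19)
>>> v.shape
(19,)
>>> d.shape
(7, 7)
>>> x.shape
()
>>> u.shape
(19,)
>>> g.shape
(7,)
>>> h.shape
(7, 7)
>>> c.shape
(7,)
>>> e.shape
(7, 31)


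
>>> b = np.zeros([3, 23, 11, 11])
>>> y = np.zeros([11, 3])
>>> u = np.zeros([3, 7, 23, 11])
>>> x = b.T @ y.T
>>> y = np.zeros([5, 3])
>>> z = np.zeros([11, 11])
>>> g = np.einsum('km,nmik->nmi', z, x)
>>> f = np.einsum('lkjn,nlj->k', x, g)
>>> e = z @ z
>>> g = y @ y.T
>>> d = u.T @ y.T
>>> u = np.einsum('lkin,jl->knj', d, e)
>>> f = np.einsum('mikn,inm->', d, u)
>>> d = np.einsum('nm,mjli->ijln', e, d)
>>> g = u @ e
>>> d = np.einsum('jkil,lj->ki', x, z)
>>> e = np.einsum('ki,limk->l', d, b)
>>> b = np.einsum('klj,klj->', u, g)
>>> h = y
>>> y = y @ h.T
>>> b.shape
()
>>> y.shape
(5, 5)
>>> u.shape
(23, 5, 11)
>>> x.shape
(11, 11, 23, 11)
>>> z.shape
(11, 11)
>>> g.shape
(23, 5, 11)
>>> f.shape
()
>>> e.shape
(3,)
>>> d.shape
(11, 23)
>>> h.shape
(5, 3)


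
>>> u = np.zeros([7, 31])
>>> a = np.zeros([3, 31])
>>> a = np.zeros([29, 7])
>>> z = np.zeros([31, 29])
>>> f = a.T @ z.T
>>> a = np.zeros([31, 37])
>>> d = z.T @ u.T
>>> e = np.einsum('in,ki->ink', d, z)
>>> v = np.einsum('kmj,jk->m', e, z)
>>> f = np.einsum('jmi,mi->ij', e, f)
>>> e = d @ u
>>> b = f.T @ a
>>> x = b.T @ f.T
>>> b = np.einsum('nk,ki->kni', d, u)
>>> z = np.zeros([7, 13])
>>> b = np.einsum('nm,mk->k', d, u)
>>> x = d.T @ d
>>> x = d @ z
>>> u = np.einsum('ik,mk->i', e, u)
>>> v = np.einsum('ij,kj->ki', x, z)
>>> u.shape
(29,)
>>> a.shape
(31, 37)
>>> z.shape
(7, 13)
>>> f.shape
(31, 29)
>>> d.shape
(29, 7)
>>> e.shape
(29, 31)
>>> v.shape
(7, 29)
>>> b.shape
(31,)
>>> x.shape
(29, 13)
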